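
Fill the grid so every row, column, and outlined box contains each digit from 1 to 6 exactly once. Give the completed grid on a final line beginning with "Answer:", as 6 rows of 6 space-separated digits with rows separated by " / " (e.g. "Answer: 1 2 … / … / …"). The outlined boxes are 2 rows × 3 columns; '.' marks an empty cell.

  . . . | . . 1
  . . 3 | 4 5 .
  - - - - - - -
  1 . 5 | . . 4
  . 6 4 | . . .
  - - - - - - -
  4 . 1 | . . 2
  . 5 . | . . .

Step 1. [r5c2∈{3}] only 3 remains possible at r5c2 ⇒ r5c2=3.
Step 2. [r5c5∈{6}] r5c5 has the single candidate 6. So r5c5=6.
Step 3. [r3c2∈{2}] only 2 remains possible at r3c2 ⇒ r3c2=2.
Step 4. [r3c5∈{3}] r3c5 is down to just 3, so r3c5=3.
Step 5. [r1c5∈{2}] nothing but 2 survives at r1c5, so r1c5=2.
Step 6. [r1c3∈{6}] nothing but 6 survives at r1c3. So r1c3=6.
Step 7. [r4c5∈{1}] nothing but 1 survives at r4c5. So r4c5=1.
Step 8. [r6c6∈{3}] r6c6 is down to just 3, so r6c6=3.
Step 9. [r4c4∈{2,5}] across row 4, 2 lands solely at r4c4, so r4c4=2.
Step 10. [r6c1∈{2,6}] row 6 places 6 nowhere but r6c1, so r6c1=6.
Step 11. [r4c6∈{5}] r4c6's peers cover all but 5 ⇒ r4c6=5.
Step 12. [r3c4∈{6}] only 6 remains possible at r3c4 ⇒ r3c4=6.
Step 13. [r2c2∈{1}] r2c2 is down to just 1, so r2c2=1.
Step 14. [r1c2∈{4}] only 4 remains possible at r1c2, so r1c2=4.
Step 15. [r6c3∈{2}] r6c3 is down to just 2 ⇒ r6c3=2.
Step 16. [r2c1∈{2}] r2c1 has the single candidate 2. So r2c1=2.
Step 17. [r2c6∈{6}] only 6 remains possible at r2c6, so r2c6=6.
Step 18. [r6c5∈{4}] r6c5 is down to just 4, so r6c5=4.
Step 19. [r5c4∈{5}] r5c4 has the single candidate 5, so r5c4=5.
Step 20. [r6c4∈{1}] only 1 remains possible at r6c4. So r6c4=1.
Step 21. [r4c1∈{3}] nothing but 3 survives at r4c1. So r4c1=3.
Step 22. [r1c4∈{3}] r1c4's peers cover all but 3. So r1c4=3.
Step 23. [r1c1∈{5}] only 5 remains possible at r1c1 ⇒ r1c1=5.

Answer: 5 4 6 3 2 1 / 2 1 3 4 5 6 / 1 2 5 6 3 4 / 3 6 4 2 1 5 / 4 3 1 5 6 2 / 6 5 2 1 4 3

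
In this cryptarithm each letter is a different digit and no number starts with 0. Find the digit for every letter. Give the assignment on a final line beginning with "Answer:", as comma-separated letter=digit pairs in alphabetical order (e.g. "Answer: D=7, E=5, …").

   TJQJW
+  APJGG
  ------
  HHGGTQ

Step 1. [H] H is the leading digit of a 6-digit sum of two 5-digit numbers; the final carry is exactly 1. So H=1.
Step 2. [col 1: W + G ≡ Q (mod 10)] no forcing yet in column 1 (carry-in 0); W=6 is free and consistent — try it ⇒ W=6.
Step 3. [col 1: W + G ≡ Q (mod 10)] several values work for G in column 1 (W + G ≡ Q (mod 10), carry-in 0); try G=8, so G=8.
Step 4. [col 1: W + G ≡ Q (mod 10)] column 1 reads W+G+carry(0)=Q with W=6, G=8; with digits 1,6,8 already taken and all letters distinct, the only value for Q is 4. So Q=4.
Step 5. [col 2: J + G ≡ T (mod 10)] T=2 is one option consistent with column 2 (J + G ≡ T (mod 10), carry-in 1) — take it ⇒ T=2.
Step 6. [col 2: J + G ≡ T (mod 10)] in column 2 we have J+G≡T with carry-in 1; given G=8, T=2 and digits 1,2,4,6,8 already taken and all letters distinct, that pins J to 3, so J=3.
Step 7. [col 4: J + P ≡ G (mod 10)] column 4 reads J+P+carry(0)=G with J=3, G=8; with digits 1,2,3,4,6,8 already taken and all letters distinct, the only value for P is 5 ⇒ P=5.
Step 8. [col 5: T + A ≡ H (mod 10)] column 5: given T=2, H=1, carry-in 0, and digits 1,2,3,4,5,6,8 already taken and all letters distinct, T+A≡H (mod 10) forces A=9. So A=9.

Answer: A=9, G=8, H=1, J=3, P=5, Q=4, T=2, W=6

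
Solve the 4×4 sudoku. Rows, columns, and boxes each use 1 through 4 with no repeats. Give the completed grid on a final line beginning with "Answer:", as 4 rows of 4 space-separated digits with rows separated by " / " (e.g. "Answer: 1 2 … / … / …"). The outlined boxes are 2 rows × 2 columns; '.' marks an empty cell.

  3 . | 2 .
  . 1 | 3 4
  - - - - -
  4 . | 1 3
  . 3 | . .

Step 1. [r4c1∈{1,2}] r4c1 is the only open cell in row 4 admitting 1. So r4c1=1.
Step 2. [r4c4∈{2}] r4c4 has the single candidate 2, so r4c4=2.
Step 3. [r1c4∈{1}] nothing but 1 survives at r1c4 ⇒ r1c4=1.
Step 4. [r1c2∈{4}] only 4 remains possible at r1c2. So r1c2=4.
Step 5. [r2c1∈{2}] r2c1's peers cover all but 2, so r2c1=2.
Step 6. [r3c2∈{2}] nothing but 2 survives at r3c2, so r3c2=2.
Step 7. [r4c3∈{4}] only 4 remains possible at r4c3 ⇒ r4c3=4.

Answer: 3 4 2 1 / 2 1 3 4 / 4 2 1 3 / 1 3 4 2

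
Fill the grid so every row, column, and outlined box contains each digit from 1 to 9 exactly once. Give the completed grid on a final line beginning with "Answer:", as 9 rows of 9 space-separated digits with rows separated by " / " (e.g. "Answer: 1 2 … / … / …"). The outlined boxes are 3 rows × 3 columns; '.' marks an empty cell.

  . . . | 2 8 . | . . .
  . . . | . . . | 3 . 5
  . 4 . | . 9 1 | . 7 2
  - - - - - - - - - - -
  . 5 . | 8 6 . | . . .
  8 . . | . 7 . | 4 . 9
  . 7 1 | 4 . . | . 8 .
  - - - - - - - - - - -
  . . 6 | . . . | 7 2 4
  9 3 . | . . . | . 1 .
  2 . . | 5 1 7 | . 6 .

Step 1. [r1c6∈{3,4,5,6}] r1c6 is the only open cell in box 2 admitting 5. So r1c6=5.
Step 2. [r4c8∈{3}] nothing but 3 survives at r4c8, so r4c8=3.
Step 3. [r9c2∈{8}] nothing but 8 survives at r9c2 ⇒ r9c2=8.
Step 4. [r4c3∈{2,4,9}] box 4 places 9 nowhere but r4c3. So r4c3=9.
Step 5. [r3c4∈{3,6}] in box 2, 3 fits only at r3c4 ⇒ r3c4=3.
Step 6. [r4c6∈{2}] nothing but 2 survives at r4c6 ⇒ r4c6=2.
Step 7. [r5c2∈{2,6}] row 5 places 6 nowhere but r5c2, so r5c2=6.
Step 8. [r8c3∈{4,5,7}] 7 has one home in row 8: r8c3. So r8c3=7.
Step 9. [r5c6∈{3}] r5c6 is down to just 3, so r5c6=3.
Step 10. [r1c1∈{1,3,6,7}] r1c1 is the only open cell in row 1 admitting 7. So r1c1=7.
Step 11. [r2c2∈{1,2,9}] r2c2 is the only open cell in col 2 admitting 2, so r2c2=2.
Step 12. [r2c5∈{4}] r2c5's peers cover all but 4, so r2c5=4.
Step 13. [r3c7∈{6,8}] in box 3, 8 fits only at r3c7. So r3c7=8.
Step 14. [r2c6∈{6}] r2c6 has the single candidate 6, so r2c6=6.
Step 15. [r1c2∈{1,9}] across col 2, 9 lands solely at r1c2, so r1c2=9.
Step 16. [r4c7∈{1}] r4c7 is down to just 1, so r4c7=1.
Step 17. [r7c1∈{1,5}] across row 7, 5 lands solely at r7c1, so r7c1=5.
Step 18. [r6c9∈{6}] only 6 remains possible at r6c9. So r6c9=6.
Step 19. [r7c6∈{8,9}] 8 has one home in row 7: r7c6, so r7c6=8.
Step 20. [r8c7∈{5}] nothing but 5 survives at r8c7, so r8c7=5.
Step 21. [r7c5∈{3}] r7c5 has the single candidate 3, so r7c5=3.
Step 22. [r6c5∈{5}] r6c5 is down to just 5, so r6c5=5.
Step 23. [r5c3∈{2}] r5c3 has the single candidate 2, so r5c3=2.
Step 24. [r5c4∈{1}] only 1 remains possible at r5c4, so r5c4=1.
Step 25. [r8c4∈{6}] r8c4 is down to just 6, so r8c4=6.
Step 26. [r3c3∈{5}] r3c3 is down to just 5 ⇒ r3c3=5.
Step 27. [r1c8∈{4}] r1c8 is down to just 4 ⇒ r1c8=4.
Step 28. [r8c9∈{8}] r8c9 is down to just 8 ⇒ r8c9=8.
Step 29. [r2c4∈{7}] r2c4 has the single candidate 7, so r2c4=7.
Step 30. [r1c9∈{1}] only 1 remains possible at r1c9. So r1c9=1.
Step 31. [r1c7∈{6}] only 6 remains possible at r1c7, so r1c7=6.
Step 32. [r9c7∈{9}] r9c7's peers cover all but 9 ⇒ r9c7=9.
Step 33. [r2c1∈{1}] nothing but 1 survives at r2c1, so r2c1=1.
Step 34. [r4c9∈{7}] r4c9 has the single candidate 7. So r4c9=7.
Step 35. [r6c1∈{3}] only 3 remains possible at r6c1, so r6c1=3.
Step 36. [r9c9∈{3}] r9c9 is down to just 3 ⇒ r9c9=3.
Step 37. [r1c3∈{3}] r1c3's peers cover all but 3, so r1c3=3.
Step 38. [r8c5∈{2}] nothing but 2 survives at r8c5. So r8c5=2.
Step 39. [r6c6∈{9}] nothing but 9 survives at r6c6, so r6c6=9.
Step 40. [r2c3∈{8}] r2c3 has the single candidate 8, so r2c3=8.
Step 41. [r7c4∈{9}] r7c4 is down to just 9 ⇒ r7c4=9.
Step 42. [r5c8∈{5}] r5c8's peers cover all but 5 ⇒ r5c8=5.
Step 43. [r9c3∈{4}] r9c3 has the single candidate 4 ⇒ r9c3=4.
Step 44. [r7c2∈{1}] r7c2 is down to just 1, so r7c2=1.
Step 45. [r3c1∈{6}] nothing but 6 survives at r3c1 ⇒ r3c1=6.
Step 46. [r4c1∈{4}] r4c1's peers cover all but 4 ⇒ r4c1=4.
Step 47. [r6c7∈{2}] r6c7 is down to just 2. So r6c7=2.
Step 48. [r8c6∈{4}] r8c6 is down to just 4. So r8c6=4.
Step 49. [r2c8∈{9}] r2c8's peers cover all but 9. So r2c8=9.

Answer: 7 9 3 2 8 5 6 4 1 / 1 2 8 7 4 6 3 9 5 / 6 4 5 3 9 1 8 7 2 / 4 5 9 8 6 2 1 3 7 / 8 6 2 1 7 3 4 5 9 / 3 7 1 4 5 9 2 8 6 / 5 1 6 9 3 8 7 2 4 / 9 3 7 6 2 4 5 1 8 / 2 8 4 5 1 7 9 6 3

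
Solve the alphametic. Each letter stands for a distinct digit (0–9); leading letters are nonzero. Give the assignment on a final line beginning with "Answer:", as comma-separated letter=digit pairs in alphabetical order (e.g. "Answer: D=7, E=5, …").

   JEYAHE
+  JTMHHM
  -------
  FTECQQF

Step 1. [col 1: E + M ≡ F (mod 10)] column 1 (E + M ≡ F (mod 10), carry-in 0) doesn't pin F yet; pick F=1 and continue. So F=1.
Step 2. [col 1: E + M ≡ F (mod 10)] no forcing yet in column 1 (carry-in 0); E=9 is free and consistent — try it, so E=9.
Step 3. [col 1: E + M ≡ F (mod 10)] column 1: given E=9, F=1, carry-in 0, and digits 1,9 already taken and all letters distinct, E+M≡F (mod 10) forces M=2 ⇒ M=2.
Step 4. [col 2: H + H ≡ Q (mod 10)] several values work for Q in column 2 (H + H ≡ Q (mod 10), carry-in 1); try Q=7 ⇒ Q=7.
Step 5. [col 2: H + H ≡ Q (mod 10)] H=3 is one option consistent with column 2 (H + H ≡ Q (mod 10), carry-in 1) — take it, so H=3.
Step 6. [col 3: A + H ≡ Q (mod 10)] column 3: given H=3, Q=7, carry-in 0, and digits 1,2,3,7,9 already taken and all letters distinct, A+H≡Q (mod 10) forces A=4. So A=4.
Step 7. [col 4: Y + M ≡ C (mod 10)] no forcing yet in column 4 (carry-in 0); Y=6 is free and consistent — try it ⇒ Y=6.
Step 8. [col 4: Y + M ≡ C (mod 10)] in column 4 we have Y+M≡C with carry-in 0; given Y=6, M=2 and digits 1,2,3,4,6,7,9 already taken and all letters distinct, that pins C to 8, so C=8.
Step 9. [col 5: E + T ≡ E (mod 10)] in column 5 we have E+T≡E with carry-in 0; given E=9 and digits 1,2,3,4,6,7,8,9 already taken and all letters distinct, that pins T to 0. So T=0.
Step 10. [col 6: J + J ≡ T (mod 10)] column 6: given T=0, carry-in 0, and digits 0,1,2,3,4,6,7,8,9 already taken and all letters distinct, J+J≡T (mod 10) forces J=5. So J=5.

Answer: A=4, C=8, E=9, F=1, H=3, J=5, M=2, Q=7, T=0, Y=6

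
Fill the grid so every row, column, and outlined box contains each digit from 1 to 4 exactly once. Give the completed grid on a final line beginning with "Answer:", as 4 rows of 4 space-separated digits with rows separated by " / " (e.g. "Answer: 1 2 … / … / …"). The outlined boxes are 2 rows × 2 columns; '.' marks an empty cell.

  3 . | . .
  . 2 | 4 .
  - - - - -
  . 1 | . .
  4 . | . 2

Step 1. [r4c3∈{1,3}] r4c3 is the only open cell in row 4 admitting 1 ⇒ r4c3=1.
Step 2. [r2c4∈{1,3}] r2c4 is the only open cell in row 2 admitting 3. So r2c4=3.
Step 3. [r1c2∈{4}] r1c2 has the single candidate 4. So r1c2=4.
Step 4. [r3c3∈{3}] r3c3 has the single candidate 3 ⇒ r3c3=3.
Step 5. [r2c1∈{1}] r2c1's peers cover all but 1. So r2c1=1.
Step 6. [r3c1∈{2}] nothing but 2 survives at r3c1, so r3c1=2.
Step 7. [r4c2∈{3}] r4c2's peers cover all but 3, so r4c2=3.
Step 8. [r1c3∈{2}] r1c3 has the single candidate 2. So r1c3=2.
Step 9. [r1c4∈{1}] nothing but 1 survives at r1c4, so r1c4=1.
Step 10. [r3c4∈{4}] only 4 remains possible at r3c4 ⇒ r3c4=4.

Answer: 3 4 2 1 / 1 2 4 3 / 2 1 3 4 / 4 3 1 2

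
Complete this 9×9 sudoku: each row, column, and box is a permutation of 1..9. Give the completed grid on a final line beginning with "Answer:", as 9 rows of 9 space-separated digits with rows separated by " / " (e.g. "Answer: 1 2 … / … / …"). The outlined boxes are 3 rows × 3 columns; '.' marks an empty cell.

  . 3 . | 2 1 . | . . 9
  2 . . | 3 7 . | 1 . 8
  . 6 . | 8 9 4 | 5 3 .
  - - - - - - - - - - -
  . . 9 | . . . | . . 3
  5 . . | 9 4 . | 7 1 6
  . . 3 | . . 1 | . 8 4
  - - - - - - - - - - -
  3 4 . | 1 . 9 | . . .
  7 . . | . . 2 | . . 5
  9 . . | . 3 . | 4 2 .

Step 1. [r1c7∈{6}] r1c7 is down to just 6. So r1c7=6.
Step 2. [r7c3∈{2,5,6,8}] in row 7, 2 fits only at r7c3. So r7c3=2.
Step 3. [r5c3∈{8}] r5c3 has the single candidate 8, so r5c3=8.
Step 4. [r7c5∈{5,6,8}] r7c5 is the only open cell in row 7 admitting 5, so r7c5=5.
Step 5. [r6c4∈{5,6,7}] in row 6, 5 fits only at r6c4 ⇒ r6c4=5.
Step 6. [r7c9∈{7}] r7c9's peers cover all but 7, so r7c9=7.
Step 7. [r4c1∈{1,4,6}] across row 4, 4 lands solely at r4c1 ⇒ r4c1=4.
Step 8. [r4c2∈{1,2,7}] row 4 places 1 nowhere but r4c2, so r4c2=1.
Step 9. [r8c3∈{1,6}] 1 has one home in row 8: r8c3 ⇒ r8c3=1.
Step 10. [r9c3∈{5,6}] 6 has one home in col 3: r9c3, so r9c3=6.
Step 11. [r8c2∈{8}] only 8 remains possible at r8c2 ⇒ r8c2=8.
Step 12. [r8c5∈{6}] nothing but 6 survives at r8c5 ⇒ r8c5=6.
Step 13. [r6c5∈{2}] r6c5 is down to just 2 ⇒ r6c5=2.
Step 14. [r2c6∈{5,6}] across row 2, 6 lands solely at r2c6, so r2c6=6.
Step 15. [r9c4∈{7}] only 7 remains possible at r9c4. So r9c4=7.
Step 16. [r2c8∈{4}] only 4 remains possible at r2c8, so r2c8=4.
Step 17. [r2c3∈{5}] r2c3's peers cover all but 5. So r2c3=5.
Step 18. [r8c8∈{9}] only 9 remains possible at r8c8, so r8c8=9.
Step 19. [r3c3∈{7}] r3c3 has the single candidate 7. So r3c3=7.
Step 20. [r9c6∈{8}] r9c6 has the single candidate 8 ⇒ r9c6=8.
Step 21. [r6c7∈{9}] only 9 remains possible at r6c7, so r6c7=9.
Step 22. [r3c9∈{2}] only 2 remains possible at r3c9. So r3c9=2.
Step 23. [r6c1∈{6}] r6c1's peers cover all but 6. So r6c1=6.
Step 24. [r4c6∈{7}] nothing but 7 survives at r4c6 ⇒ r4c6=7.
Step 25. [r1c6∈{5}] r1c6 has the single candidate 5, so r1c6=5.
Step 26. [r7c7∈{8}] nothing but 8 survives at r7c7, so r7c7=8.
Step 27. [r4c4∈{6}] r4c4 is down to just 6, so r4c4=6.
Step 28. [r6c2∈{7}] r6c2's peers cover all but 7. So r6c2=7.
Step 29. [r1c8∈{7}] only 7 remains possible at r1c8, so r1c8=7.
Step 30. [r4c8∈{5}] r4c8 has the single candidate 5, so r4c8=5.
Step 31. [r5c2∈{2}] only 2 remains possible at r5c2, so r5c2=2.
Step 32. [r2c2∈{9}] only 9 remains possible at r2c2 ⇒ r2c2=9.
Step 33. [r1c1∈{8}] r1c1's peers cover all but 8. So r1c1=8.
Step 34. [r9c2∈{5}] r9c2 has the single candidate 5. So r9c2=5.
Step 35. [r4c5∈{8}] nothing but 8 survives at r4c5, so r4c5=8.
Step 36. [r9c9∈{1}] nothing but 1 survives at r9c9 ⇒ r9c9=1.
Step 37. [r3c1∈{1}] only 1 remains possible at r3c1, so r3c1=1.
Step 38. [r8c7∈{3}] only 3 remains possible at r8c7. So r8c7=3.
Step 39. [r7c8∈{6}] only 6 remains possible at r7c8. So r7c8=6.
Step 40. [r4c7∈{2}] only 2 remains possible at r4c7, so r4c7=2.
Step 41. [r8c4∈{4}] r8c4 has the single candidate 4 ⇒ r8c4=4.
Step 42. [r5c6∈{3}] only 3 remains possible at r5c6 ⇒ r5c6=3.
Step 43. [r1c3∈{4}] nothing but 4 survives at r1c3, so r1c3=4.

Answer: 8 3 4 2 1 5 6 7 9 / 2 9 5 3 7 6 1 4 8 / 1 6 7 8 9 4 5 3 2 / 4 1 9 6 8 7 2 5 3 / 5 2 8 9 4 3 7 1 6 / 6 7 3 5 2 1 9 8 4 / 3 4 2 1 5 9 8 6 7 / 7 8 1 4 6 2 3 9 5 / 9 5 6 7 3 8 4 2 1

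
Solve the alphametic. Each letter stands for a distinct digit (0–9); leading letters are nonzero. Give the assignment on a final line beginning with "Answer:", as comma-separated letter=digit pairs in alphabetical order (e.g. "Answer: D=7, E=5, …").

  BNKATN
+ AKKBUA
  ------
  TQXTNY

Step 1. [col 1: N + A ≡ Y (mod 10)] column 1 (N + A ≡ Y (mod 10), carry-in 0) doesn't pin Y yet; pick Y=4 and continue. So Y=4.
Step 2. [col 1: N + A ≡ Y (mod 10)] column 1 (N + A ≡ Y (mod 10), carry-in 0) doesn't pin N yet; pick N=1 and continue, so N=1.
Step 3. [col 1: N + A ≡ Y (mod 10)] in column 1 we have N+A≡Y with carry-in 0; given N=1, Y=4 and digits 1,4 already taken and all letters distinct, that pins A to 3, so A=3.
Step 4. [col 2: T + U ≡ N (mod 10)] no forcing yet in column 2 (carry-in 0); T=9 is free and consistent — try it, so T=9.
Step 5. [col 2: T + U ≡ N (mod 10)] from column 2 (T=9, N=1, carry-in 0, digits 1,3,4,9 already taken and all letters distinct): U must equal 2 ⇒ U=2.
Step 6. [col 3: A + B ≡ T (mod 10)] column 3: given A=3, T=9, carry-in 1, and digits 1,2,3,4,9 already taken and all letters distinct, A+B≡T (mod 10) forces B=5. So B=5.
Step 7. [col 4: K + K ≡ X (mod 10)] column 4 reads K+K+carry(0)=X with nothing yet; with digits 1,2,3,4,5,9 already taken and all letters distinct, the only value for K is 8 ⇒ K=8.
Step 8. [col 4: K + K ≡ X (mod 10)] from column 4 (K=8, carry-in 0, digits 1,2,3,4,5,8,9 already taken and all letters distinct): X must equal 6 ⇒ X=6.
Step 9. [col 5: N + K ≡ Q (mod 10)] in column 5 we have N+K≡Q with carry-in 1; given N=1, K=8 and digits 1,2,3,4,5,6,8,9 already taken and all letters distinct, that pins Q to 0 ⇒ Q=0.

Answer: A=3, B=5, K=8, N=1, Q=0, T=9, U=2, X=6, Y=4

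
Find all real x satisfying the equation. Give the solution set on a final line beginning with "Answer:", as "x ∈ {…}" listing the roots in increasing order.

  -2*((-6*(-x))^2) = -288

Step 1. [-2*((-6*(-x))^2) = -288] -2 out front; divide by -2 ⇒ div: (-6*(-x))^2 = 144.
Step 2. [(-6*(-x))^2 = 144] 144 ≥ 0, LHS is (·)² — take ±√ ⇒ sqrt: -6*(-x) = 12 or -12.
Step 3. [-6*(-x) = 12 or -12] leading coefficient -6: divide by -6. So div: -x = -2 or 2.
Step 4. [-x = -2 or 2] leading − — multiply by −1 ⇒ neg: x = 2 or -2.

Answer: x ∈ {-2, 2}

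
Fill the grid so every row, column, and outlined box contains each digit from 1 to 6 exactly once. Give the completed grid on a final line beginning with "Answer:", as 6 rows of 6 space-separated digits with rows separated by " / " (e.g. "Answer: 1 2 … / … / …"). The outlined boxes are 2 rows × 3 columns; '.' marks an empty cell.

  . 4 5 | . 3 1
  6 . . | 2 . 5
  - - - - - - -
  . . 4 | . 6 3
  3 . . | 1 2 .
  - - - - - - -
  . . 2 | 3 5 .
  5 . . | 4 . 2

Step 1. [r3c2∈{1,2,5}] r3c2 is the only open cell in col 2 admitting 2. So r3c2=2.
Step 2. [r6c5∈{1}] nothing but 1 survives at r6c5 ⇒ r6c5=1.
Step 3. [r2c3∈{1,3}] r2c3 is the only open cell in col 3 admitting 1. So r2c3=1.
Step 4. [r5c2∈{1,6}] r5c2 is the only open cell in col 2 admitting 1, so r5c2=1.
Step 5. [r4c3∈{6}] only 6 remains possible at r4c3, so r4c3=6.
Step 6. [r6c3∈{3}] r6c3's peers cover all but 3, so r6c3=3.
Step 7. [r3c4∈{5}] only 5 remains possible at r3c4, so r3c4=5.
Step 8. [r3c1∈{1}] nothing but 1 survives at r3c1 ⇒ r3c1=1.
Step 9. [r5c6∈{6}] r5c6 is down to just 6 ⇒ r5c6=6.
Step 10. [r5c1∈{4}] only 4 remains possible at r5c1, so r5c1=4.
Step 11. [r2c5∈{4}] r2c5 is down to just 4. So r2c5=4.
Step 12. [r1c1∈{2}] r1c1's peers cover all but 2 ⇒ r1c1=2.
Step 13. [r4c6∈{4}] r4c6 has the single candidate 4. So r4c6=4.
Step 14. [r4c2∈{5}] nothing but 5 survives at r4c2. So r4c2=5.
Step 15. [r2c2∈{3}] r2c2 has the single candidate 3, so r2c2=3.
Step 16. [r6c2∈{6}] r6c2 has the single candidate 6 ⇒ r6c2=6.
Step 17. [r1c4∈{6}] nothing but 6 survives at r1c4 ⇒ r1c4=6.

Answer: 2 4 5 6 3 1 / 6 3 1 2 4 5 / 1 2 4 5 6 3 / 3 5 6 1 2 4 / 4 1 2 3 5 6 / 5 6 3 4 1 2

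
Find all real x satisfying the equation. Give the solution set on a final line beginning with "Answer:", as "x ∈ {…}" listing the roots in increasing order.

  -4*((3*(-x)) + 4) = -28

Step 1. [-4*((3*(-x)) + 4) = -28] divide by the outer -4. So div: (3*(-x)) + 4 = 7.
Step 2. [(3*(-x)) + 4 = 7] the outer +4 inverts by subtracting 4, so sub: 3*(-x) = 3.
Step 3. [3*(-x) = 3] leading coefficient 3: divide by 3. So div: -x = 1.
Step 4. [-x = 1] flip signs both sides. So neg: x = -1.

Answer: x ∈ {-1}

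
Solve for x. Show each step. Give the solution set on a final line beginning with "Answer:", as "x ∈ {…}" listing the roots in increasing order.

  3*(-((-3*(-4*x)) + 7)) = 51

Step 1. [3*(-((-3*(-4*x)) + 7)) = 51] 3 out front; divide by 3, so div: -((-3*(-4*x)) + 7) = 17.
Step 2. [-((-3*(-4*x)) + 7) = 17] LHS negated; negate both sides. So neg: (-3*(-4*x)) + 7 = -17.
Step 3. [(-3*(-4*x)) + 7 = -17] the outer +7 inverts by subtracting 7. So sub: -3*(-4*x) = -24.
Step 4. [-3*(-4*x) = -24] -3 out front; divide by -3, so div: -4*x = 8.
Step 5. [-4*x = 8] -4 out front; divide by -4. So div: x = -2.

Answer: x ∈ {-2}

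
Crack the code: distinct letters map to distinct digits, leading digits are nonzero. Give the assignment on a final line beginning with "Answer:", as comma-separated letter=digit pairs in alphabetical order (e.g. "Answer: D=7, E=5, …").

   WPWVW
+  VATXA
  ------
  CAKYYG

Step 1. [C] C is the leading digit of a 6-digit sum of two 5-digit numbers; the final carry is exactly 1, so C=1.
Step 2. [col 1: W + A ≡ G (mod 10)] no forcing yet in column 1 (carry-in 0); A=2 is free and consistent — try it. So A=2.
Step 3. [col 1: W + A ≡ G (mod 10)] column 1 (W + A ≡ G (mod 10), carry-in 0) doesn't pin W yet; pick W=5 and continue, so W=5.
Step 4. [col 1: W + A ≡ G (mod 10)] column 1: given W=5, A=2, carry-in 0, and digits 1,2,5 already taken and all letters distinct, W+A≡G (mod 10) forces G=7 ⇒ G=7.
Step 5. [col 2: V + X ≡ Y (mod 10)] V=6 is one option consistent with column 2 (V + X ≡ Y (mod 10), carry-in 0) — take it, so V=6.
Step 6. [col 2: V + X ≡ Y (mod 10)] Y=9 is one option consistent with column 2 (V + X ≡ Y (mod 10), carry-in 0) — take it. So Y=9.
Step 7. [col 2: V + X ≡ Y (mod 10)] in column 2 we have V+X≡Y with carry-in 0; given V=6, Y=9 and digits 1,2,5,6,7,9 already taken and all letters distinct, that pins X to 3. So X=3.
Step 8. [col 3: W + T ≡ Y (mod 10)] in column 3 we have W+T≡Y with carry-in 0; given W=5, Y=9 and digits 1,2,3,5,6,7,9 already taken and all letters distinct, that pins T to 4. So T=4.
Step 9. [col 4: P + A ≡ K (mod 10)] from column 4 (A=2, carry-in 0, digits 1,2,3,4,5,6,7,9 already taken and all letters distinct): P must equal 8, so P=8.
Step 10. [col 4: P + A ≡ K (mod 10)] column 4 reads P+A+carry(0)=K with P=8, A=2; with digits 1,2,3,4,5,6,7,8,9 already taken and all letters distinct, the only value for K is 0 ⇒ K=0.

Answer: A=2, C=1, G=7, K=0, P=8, T=4, V=6, W=5, X=3, Y=9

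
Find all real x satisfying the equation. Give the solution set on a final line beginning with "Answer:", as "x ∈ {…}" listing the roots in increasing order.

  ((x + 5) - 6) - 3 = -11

Step 1. [((x + 5) - 6) - 3 = -11] add 3: x sits inside (… - 3), so sub: (x + 5) - 6 = -8.
Step 2. [(x + 5) - 6 = -8] 6 comes off first (add 6) ⇒ sub: x + 5 = -2.
Step 3. [x + 5 = -2] subtract 5: x sits inside (… + 5) ⇒ sub: x = -7.

Answer: x ∈ {-7}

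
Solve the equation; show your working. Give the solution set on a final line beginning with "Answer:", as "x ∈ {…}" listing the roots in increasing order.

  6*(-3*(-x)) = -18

Step 1. [6*(-3*(-x)) = -18] divide by the outer 6. So div: -3*(-x) = -3.
Step 2. [-3*(-x) = -3] LHS = -3·(…); ÷-3 both sides, so div: -x = 1.
Step 3. [-x = 1] flip signs both sides. So neg: x = -1.

Answer: x ∈ {-1}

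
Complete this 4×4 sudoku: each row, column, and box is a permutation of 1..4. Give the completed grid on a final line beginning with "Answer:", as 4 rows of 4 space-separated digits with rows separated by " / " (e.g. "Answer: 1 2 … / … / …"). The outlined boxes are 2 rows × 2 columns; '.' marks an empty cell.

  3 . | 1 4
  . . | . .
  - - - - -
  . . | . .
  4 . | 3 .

Step 1. [r2c3∈{2}] only 2 remains possible at r2c3. So r2c3=2.
Step 2. [r3c1∈{1,2}] 2 has one home in col 1: r3c1 ⇒ r3c1=2.
Step 3. [r4c2∈{1}] r4c2 has the single candidate 1 ⇒ r4c2=1.
Step 4. [r2c1∈{1}] r2c1 is down to just 1 ⇒ r2c1=1.
Step 5. [r2c2∈{4}] only 4 remains possible at r2c2 ⇒ r2c2=4.
Step 6. [r3c2∈{3}] r3c2 has the single candidate 3 ⇒ r3c2=3.
Step 7. [r3c4∈{1}] only 1 remains possible at r3c4. So r3c4=1.
Step 8. [r1c2∈{2}] r1c2 has the single candidate 2, so r1c2=2.
Step 9. [r4c4∈{2}] r4c4 has the single candidate 2. So r4c4=2.
Step 10. [r2c4∈{3}] r2c4's peers cover all but 3, so r2c4=3.
Step 11. [r3c3∈{4}] r3c3's peers cover all but 4. So r3c3=4.

Answer: 3 2 1 4 / 1 4 2 3 / 2 3 4 1 / 4 1 3 2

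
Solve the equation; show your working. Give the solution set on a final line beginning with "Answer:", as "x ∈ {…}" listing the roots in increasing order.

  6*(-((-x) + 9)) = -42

Step 1. [6*(-((-x) + 9)) = -42] LHS = 6·(…); ÷6 both sides ⇒ div: -((-x) + 9) = -7.
Step 2. [-((-x) + 9) = -7] leading − — multiply by −1, so neg: (-x) + 9 = 7.
Step 3. [(-x) + 9 = 7] 9 comes off first (subtract 9) ⇒ sub: -x = -2.
Step 4. [-x = -2] flip signs both sides. So neg: x = 2.

Answer: x ∈ {2}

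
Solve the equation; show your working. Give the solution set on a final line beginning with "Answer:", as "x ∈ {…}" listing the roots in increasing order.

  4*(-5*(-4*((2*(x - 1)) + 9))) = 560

Step 1. [4*(-5*(-4*((2*(x - 1)) + 9))) = 560] leading coefficient 4: divide by 4 ⇒ div: -5*(-4*((2*(x - 1)) + 9)) = 140.
Step 2. [-5*(-4*((2*(x - 1)) + 9)) = 140] -5 out front; divide by -5, so div: -4*((2*(x - 1)) + 9) = -28.
Step 3. [-4*((2*(x - 1)) + 9) = -28] divide by the outer -4, so div: (2*(x - 1)) + 9 = 7.
Step 4. [(2*(x - 1)) + 9 = 7] the outer +9 inverts by subtracting 9, so sub: 2*(x - 1) = -2.
Step 5. [2*(x - 1) = -2] leading coefficient 2: divide by 2, so div: x - 1 = -1.
Step 6. [x - 1 = -1] the outer -1 inverts by adding 1 ⇒ sub: x = 0.

Answer: x ∈ {0}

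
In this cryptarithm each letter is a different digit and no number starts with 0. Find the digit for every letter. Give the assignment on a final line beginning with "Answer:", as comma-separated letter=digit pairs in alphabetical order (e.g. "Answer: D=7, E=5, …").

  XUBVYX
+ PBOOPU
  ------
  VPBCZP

Step 1. [col 1: X + U ≡ P (mod 10)] column 1 (X + U ≡ P (mod 10), carry-in 0) doesn't pin X yet; pick X=4 and continue. So X=4.
Step 2. [col 1: X + U ≡ P (mod 10)] several values work for U in column 1 (X + U ≡ P (mod 10), carry-in 0); try U=7 ⇒ U=7.
Step 3. [col 1: X + U ≡ P (mod 10)] from column 1 (X=4, U=7, carry-in 0, digits 4,7 already taken and all letters distinct): P must equal 1 ⇒ P=1.
Step 4. [col 2: Y + P ≡ Z (mod 10)] column 2 (Y + P ≡ Z (mod 10), carry-in 1) doesn't pin Z yet; pick Z=2 and continue, so Z=2.
Step 5. [col 2: Y + P ≡ Z (mod 10)] in column 2 we have Y+P≡Z with carry-in 1; given P=1, Z=2 and digits 1,2,4,7 already taken and all letters distinct, that pins Y to 0, so Y=0.
Step 6. [col 3: V + O ≡ C (mod 10)] C=5 is one option consistent with column 3 (V + O ≡ C (mod 10), carry-in 0) — take it, so C=5.
Step 7. [col 3: V + O ≡ C (mod 10)] column 3 (V + O ≡ C (mod 10), carry-in 0) doesn't pin O yet; pick O=9 and continue, so O=9.
Step 8. [col 3: V + O ≡ C (mod 10)] column 3 reads V+O+carry(0)=C with O=9, C=5; with digits 0,1,2,4,5,7,9 already taken and all letters distinct, the only value for V is 6 ⇒ V=6.
Step 9. [col 4: B + O ≡ B (mod 10)] several values work for B in column 4 (B + O ≡ B (mod 10), carry-in 1); try B=3. So B=3.

Answer: B=3, C=5, O=9, P=1, U=7, V=6, X=4, Y=0, Z=2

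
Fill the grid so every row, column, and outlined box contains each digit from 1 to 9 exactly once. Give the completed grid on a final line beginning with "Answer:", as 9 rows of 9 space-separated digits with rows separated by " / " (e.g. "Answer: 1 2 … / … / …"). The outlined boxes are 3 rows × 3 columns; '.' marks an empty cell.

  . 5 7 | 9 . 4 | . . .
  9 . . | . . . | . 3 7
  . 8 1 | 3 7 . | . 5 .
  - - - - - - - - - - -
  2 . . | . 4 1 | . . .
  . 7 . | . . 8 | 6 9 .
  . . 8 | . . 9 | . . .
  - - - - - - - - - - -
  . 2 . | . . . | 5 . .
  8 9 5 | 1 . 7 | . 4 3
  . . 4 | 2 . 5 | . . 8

Step 1. [r8c5∈{6}] nothing but 6 survives at r8c5 ⇒ r8c5=6.
Step 2. [r5c4∈{5}] only 5 remains possible at r5c4, so r5c4=5.
Step 3. [r5c3∈{3}] only 3 remains possible at r5c3, so r5c3=3.
Step 4. [r7c3∈{6}] r7c3's peers cover all but 6, so r7c3=6.
Step 5. [r8c7∈{2}] r8c7 is down to just 2 ⇒ r8c7=2.
Step 6. [r4c2∈{6}] nothing but 6 survives at r4c2 ⇒ r4c2=6.
Step 7. [r9c2∈{1,3}] col 2 places 3 nowhere but r9c2, so r9c2=3.
Step 8. [r6c2∈{1,4}] col 2 places 1 nowhere but r6c2 ⇒ r6c2=1.
Step 9. [r5c9∈{1,2,4}] in row 5, 1 fits only at r5c9, so r5c9=1.
Step 10. [r6c5∈{2,3}] r6c5 is the only open cell in box 5 admitting 3 ⇒ r6c5=3.
Step 11. [r2c5∈{1,2,5,8}] in row 2, 5 fits only at r2c5. So r2c5=5.
Step 12. [r2c7∈{1,4,8}] in row 2, 1 fits only at r2c7 ⇒ r2c7=1.
Step 13. [r7c9∈{9}] only 9 remains possible at r7c9 ⇒ r7c9=9.
Step 14. [r9c7∈{7}] r9c7 has the single candidate 7, so r9c7=7.
Step 15. [r2c4∈{6,8}] 8 has one home in row 2: r2c4. So r2c4=8.
Step 16. [r6c7∈{4}] nothing but 4 survives at r6c7 ⇒ r6c7=4.
Step 17. [r3c9∈{2,4,6}] across col 9, 4 lands solely at r3c9 ⇒ r3c9=4.
Step 18. [r3c6∈{2,6}] across row 3, 2 lands solely at r3c6 ⇒ r3c6=2.
Step 19. [r1c9∈{2,6}] across col 9, 6 lands solely at r1c9. So r1c9=6.
Step 20. [r4c4∈{7}] r4c4 is down to just 7, so r4c4=7.
Step 21. [r9c1∈{1}] r9c1's peers cover all but 1. So r9c1=1.
Step 22. [r6c9∈{2,5}] r6c9 is the only open cell in col 9 admitting 2, so r6c9=2.
Step 23. [r1c7∈{8}] r1c7 has the single candidate 8, so r1c7=8.
Step 24. [r4c9∈{5}] only 5 remains possible at r4c9, so r4c9=5.
Step 25. [r2c6∈{6}] only 6 remains possible at r2c6 ⇒ r2c6=6.
Step 26. [r1c5∈{1}] r1c5 has the single candidate 1, so r1c5=1.
Step 27. [r6c4∈{6}] nothing but 6 survives at r6c4, so r6c4=6.
Step 28. [r7c8∈{1}] only 1 remains possible at r7c8, so r7c8=1.
Step 29. [r1c1∈{3}] nothing but 3 survives at r1c1. So r1c1=3.
Step 30. [r5c5∈{2}] nothing but 2 survives at r5c5, so r5c5=2.
Step 31. [r4c8∈{8}] only 8 remains possible at r4c8, so r4c8=8.
Step 32. [r6c8∈{7}] r6c8's peers cover all but 7, so r6c8=7.
Step 33. [r7c6∈{3}] nothing but 3 survives at r7c6, so r7c6=3.
Step 34. [r9c5∈{9}] only 9 remains possible at r9c5, so r9c5=9.
Step 35. [r5c1∈{4}] r5c1 has the single candidate 4. So r5c1=4.
Step 36. [r4c3∈{9}] r4c3 is down to just 9, so r4c3=9.
Step 37. [r1c8∈{2}] r1c8's peers cover all but 2 ⇒ r1c8=2.
Step 38. [r3c7∈{9}] r3c7 has the single candidate 9, so r3c7=9.
Step 39. [r3c1∈{6}] r3c1 is down to just 6. So r3c1=6.
Step 40. [r2c2∈{4}] r2c2's peers cover all but 4 ⇒ r2c2=4.
Step 41. [r4c7∈{3}] only 3 remains possible at r4c7, so r4c7=3.
Step 42. [r7c4∈{4}] r7c4 is down to just 4 ⇒ r7c4=4.
Step 43. [r7c5∈{8}] only 8 remains possible at r7c5. So r7c5=8.
Step 44. [r9c8∈{6}] only 6 remains possible at r9c8 ⇒ r9c8=6.
Step 45. [r2c3∈{2}] nothing but 2 survives at r2c3 ⇒ r2c3=2.
Step 46. [r6c1∈{5}] only 5 remains possible at r6c1 ⇒ r6c1=5.
Step 47. [r7c1∈{7}] r7c1's peers cover all but 7. So r7c1=7.

Answer: 3 5 7 9 1 4 8 2 6 / 9 4 2 8 5 6 1 3 7 / 6 8 1 3 7 2 9 5 4 / 2 6 9 7 4 1 3 8 5 / 4 7 3 5 2 8 6 9 1 / 5 1 8 6 3 9 4 7 2 / 7 2 6 4 8 3 5 1 9 / 8 9 5 1 6 7 2 4 3 / 1 3 4 2 9 5 7 6 8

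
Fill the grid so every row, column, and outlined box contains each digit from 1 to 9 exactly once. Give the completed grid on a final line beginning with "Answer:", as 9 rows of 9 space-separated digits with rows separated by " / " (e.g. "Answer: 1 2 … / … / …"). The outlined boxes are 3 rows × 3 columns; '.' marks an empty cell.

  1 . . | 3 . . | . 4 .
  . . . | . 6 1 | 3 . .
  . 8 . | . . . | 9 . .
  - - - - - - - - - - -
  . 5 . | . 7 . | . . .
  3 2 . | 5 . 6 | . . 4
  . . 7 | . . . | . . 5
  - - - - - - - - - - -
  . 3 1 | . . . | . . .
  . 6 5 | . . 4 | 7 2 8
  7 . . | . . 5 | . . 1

Step 1. [r8c1∈{9}] r8c1 has the single candidate 9, so r8c1=9.
Step 2. [r6c2∈{1,4,9}] 1 has one home in col 2: r6c2, so r6c2=1.
Step 3. [r4c9∈{2,3,6,9}] 3 has one home in col 9: r4c9 ⇒ r4c9=3.
Step 4. [r7c9∈{6,9}] in col 9, 9 fits only at r7c9, so r7c9=9.
Step 5. [r3c8∈{1,5,6,7}] in row 3, 1 fits only at r3c8 ⇒ r3c8=1.
Step 6. [r9c2∈{4}] r9c2 has the single candidate 4. So r9c2=4.
Step 7. [r9c7∈{6}] only 6 remains possible at r9c7. So r9c7=6.
Step 8. [r6c6∈{2,3,8,9}] in col 6, 3 fits only at r6c6, so r6c6=3.
Step 9. [r3c3∈{2,3,4,6}] across row 3, 3 lands solely at r3c3 ⇒ r3c3=3.
Step 10. [r5c8∈{7,8,9}] 7 has one home in row 5: r5c8, so r5c8=7.
Step 11. [r7c4∈{2,6,7,8}] r7c4 is the only open cell in row 7 admitting 6, so r7c4=6.
Step 12. [r7c6∈{2,7,8}] row 7 places 7 nowhere but r7c6, so r7c6=7.
Step 13. [r3c6∈{2}] only 2 remains possible at r3c6. So r3c6=2.
Step 14. [r8c5∈{1,3}] r8c5 is the only open cell in row 8 admitting 3. So r8c5=3.
Step 15. [r5c5∈{1,8,9}] r5c5 is the only open cell in col 5 admitting 1. So r5c5=1.
Step 16. [r5c7∈{8}] r5c7's peers cover all but 8. So r5c7=8.
Step 17. [r6c7∈{2}] nothing but 2 survives at r6c7, so r6c7=2.
Step 18. [r4c4∈{2,4,8,9}] 2 has one home in row 4: r4c4 ⇒ r4c4=2.
Step 19. [r5c3∈{9}] r5c3 is down to just 9 ⇒ r5c3=9.
Step 20. [r1c7∈{5}] nothing but 5 survives at r1c7. So r1c7=5.
Step 21. [r2c1∈{2,4,5}] r2c1 is the only open cell in row 2 admitting 5, so r2c1=5.
Step 22. [r7c1∈{2,8}] in col 1, 2 fits only at r7c1 ⇒ r7c1=2.
Step 23. [r7c5∈{8}] only 8 remains possible at r7c5 ⇒ r7c5=8.
Step 24. [r1c5∈{9}] only 9 remains possible at r1c5, so r1c5=9.
Step 25. [r4c6∈{8,9}] across col 6, 9 lands solely at r4c6. So r4c6=9.
Step 26. [r6c5∈{4}] r6c5 is down to just 4. So r6c5=4.
Step 27. [r4c8∈{6}] nothing but 6 survives at r4c8. So r4c8=6.
Step 28. [r1c3∈{2,6}] across col 3, 6 lands solely at r1c3, so r1c3=6.
Step 29. [r3c1∈{4}] only 4 remains possible at r3c1, so r3c1=4.
Step 30. [r2c4∈{4,7,8}] 4 has one home in row 2: r2c4, so r2c4=4.
Step 31. [r4c1∈{8}] r4c1's peers cover all but 8, so r4c1=8.
Step 32. [r1c9∈{2,7}] row 1 places 2 nowhere but r1c9, so r1c9=2.
Step 33. [r2c9∈{7}] r2c9 is down to just 7. So r2c9=7.
Step 34. [r8c4∈{1}] only 1 remains possible at r8c4. So r8c4=1.
Step 35. [r7c8∈{5}] r7c8 is down to just 5 ⇒ r7c8=5.
Step 36. [r2c8∈{8}] r2c8's peers cover all but 8 ⇒ r2c8=8.
Step 37. [r1c2∈{7}] r1c2's peers cover all but 7. So r1c2=7.
Step 38. [r3c9∈{6}] r3c9's peers cover all but 6. So r3c9=6.
Step 39. [r7c7∈{4}] only 4 remains possible at r7c7. So r7c7=4.
Step 40. [r9c5∈{2}] r9c5 is down to just 2. So r9c5=2.
Step 41. [r3c4∈{7}] r3c4's peers cover all but 7, so r3c4=7.
Step 42. [r2c3∈{2}] r2c3 is down to just 2 ⇒ r2c3=2.
Step 43. [r3c5∈{5}] r3c5 is down to just 5, so r3c5=5.
Step 44. [r2c2∈{9}] r2c2 is down to just 9. So r2c2=9.
Step 45. [r6c4∈{8}] nothing but 8 survives at r6c4, so r6c4=8.
Step 46. [r4c3∈{4}] nothing but 4 survives at r4c3, so r4c3=4.
Step 47. [r6c8∈{9}] nothing but 9 survives at r6c8 ⇒ r6c8=9.
Step 48. [r9c8∈{3}] nothing but 3 survives at r9c8 ⇒ r9c8=3.
Step 49. [r6c1∈{6}] nothing but 6 survives at r6c1. So r6c1=6.
Step 50. [r1c6∈{8}] r1c6's peers cover all but 8 ⇒ r1c6=8.
Step 51. [r9c4∈{9}] r9c4 is down to just 9, so r9c4=9.
Step 52. [r9c3∈{8}] r9c3's peers cover all but 8, so r9c3=8.
Step 53. [r4c7∈{1}] r4c7 has the single candidate 1. So r4c7=1.

Answer: 1 7 6 3 9 8 5 4 2 / 5 9 2 4 6 1 3 8 7 / 4 8 3 7 5 2 9 1 6 / 8 5 4 2 7 9 1 6 3 / 3 2 9 5 1 6 8 7 4 / 6 1 7 8 4 3 2 9 5 / 2 3 1 6 8 7 4 5 9 / 9 6 5 1 3 4 7 2 8 / 7 4 8 9 2 5 6 3 1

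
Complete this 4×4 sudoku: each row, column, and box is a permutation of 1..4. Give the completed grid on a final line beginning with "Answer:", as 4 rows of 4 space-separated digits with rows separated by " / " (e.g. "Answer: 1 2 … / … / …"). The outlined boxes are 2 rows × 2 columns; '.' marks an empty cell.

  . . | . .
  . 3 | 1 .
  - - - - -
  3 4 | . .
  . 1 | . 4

Step 1. [r2c4∈{2}] r2c4 is down to just 2. So r2c4=2.
Step 2. [r1c1∈{1,2,4}] row 1 places 1 nowhere but r1c1 ⇒ r1c1=1.
Step 3. [r4c3∈{2,3}] across row 4, 3 lands solely at r4c3. So r4c3=3.
Step 4. [r2c1∈{4}] r2c1 is down to just 4 ⇒ r2c1=4.
Step 5. [r1c4∈{3}] only 3 remains possible at r1c4. So r1c4=3.
Step 6. [r3c4∈{1}] r3c4's peers cover all but 1. So r3c4=1.
Step 7. [r4c1∈{2}] r4c1 has the single candidate 2 ⇒ r4c1=2.
Step 8. [r3c3∈{2}] r3c3 has the single candidate 2. So r3c3=2.
Step 9. [r1c3∈{4}] r1c3 has the single candidate 4, so r1c3=4.
Step 10. [r1c2∈{2}] r1c2 is down to just 2, so r1c2=2.

Answer: 1 2 4 3 / 4 3 1 2 / 3 4 2 1 / 2 1 3 4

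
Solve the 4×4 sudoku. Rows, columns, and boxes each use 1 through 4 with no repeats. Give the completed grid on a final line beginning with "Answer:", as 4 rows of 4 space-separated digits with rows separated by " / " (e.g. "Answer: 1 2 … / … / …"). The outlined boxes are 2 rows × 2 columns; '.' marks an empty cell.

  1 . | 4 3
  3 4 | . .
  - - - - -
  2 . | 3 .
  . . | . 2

Step 1. [r4c3∈{1}] nothing but 1 survives at r4c3. So r4c3=1.
Step 2. [r2c4∈{1}] nothing but 1 survives at r2c4 ⇒ r2c4=1.
Step 3. [r4c2∈{3}] only 3 remains possible at r4c2. So r4c2=3.
Step 4. [r4c1∈{4}] only 4 remains possible at r4c1 ⇒ r4c1=4.
Step 5. [r3c4∈{4}] r3c4's peers cover all but 4, so r3c4=4.
Step 6. [r1c2∈{2}] only 2 remains possible at r1c2 ⇒ r1c2=2.
Step 7. [r3c2∈{1}] only 1 remains possible at r3c2, so r3c2=1.
Step 8. [r2c3∈{2}] r2c3 has the single candidate 2. So r2c3=2.

Answer: 1 2 4 3 / 3 4 2 1 / 2 1 3 4 / 4 3 1 2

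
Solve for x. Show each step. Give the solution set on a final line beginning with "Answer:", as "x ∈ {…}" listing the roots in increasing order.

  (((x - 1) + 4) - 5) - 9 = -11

Step 1. [(((x - 1) + 4) - 5) - 9 = -11] the outer -9 inverts by adding 9, so sub: ((x - 1) + 4) - 5 = -2.
Step 2. [((x - 1) + 4) - 5 = -2] peel the -5: add 5 from each side, so sub: (x - 1) + 4 = 3.
Step 3. [(x - 1) + 4 = 3] +4 is outermost — subtract 4 both sides ⇒ sub: x - 1 = -1.
Step 4. [x - 1 = -1] the outer -1 inverts by adding 1. So sub: x = 0.

Answer: x ∈ {0}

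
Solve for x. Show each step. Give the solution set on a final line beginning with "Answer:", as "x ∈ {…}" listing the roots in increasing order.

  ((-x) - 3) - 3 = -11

Step 1. [((-x) - 3) - 3 = -11] peel the -3: add 3 from each side. So sub: (-x) - 3 = -8.
Step 2. [(-x) - 3 = -8] 3 comes off first (add 3). So sub: -x = -5.
Step 3. [-x = -5] LHS negated; negate both sides, so neg: x = 5.

Answer: x ∈ {5}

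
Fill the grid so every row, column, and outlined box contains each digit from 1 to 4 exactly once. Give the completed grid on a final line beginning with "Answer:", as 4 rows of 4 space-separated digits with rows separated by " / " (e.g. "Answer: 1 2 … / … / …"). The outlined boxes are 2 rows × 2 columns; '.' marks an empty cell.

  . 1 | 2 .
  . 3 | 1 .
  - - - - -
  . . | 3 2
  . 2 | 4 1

Step 1. [r1c1∈{4}] only 4 remains possible at r1c1, so r1c1=4.
Step 2. [r2c4∈{4}] r2c4 has the single candidate 4 ⇒ r2c4=4.
Step 3. [r3c2∈{4}] r3c2 has the single candidate 4. So r3c2=4.
Step 4. [r4c1∈{3}] r4c1 is down to just 3, so r4c1=3.
Step 5. [r3c1∈{1}] nothing but 1 survives at r3c1 ⇒ r3c1=1.
Step 6. [r1c4∈{3}] only 3 remains possible at r1c4 ⇒ r1c4=3.
Step 7. [r2c1∈{2}] r2c1 has the single candidate 2 ⇒ r2c1=2.

Answer: 4 1 2 3 / 2 3 1 4 / 1 4 3 2 / 3 2 4 1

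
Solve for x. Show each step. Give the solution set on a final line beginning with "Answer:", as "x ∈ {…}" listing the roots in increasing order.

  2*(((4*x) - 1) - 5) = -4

Step 1. [2*(((4*x) - 1) - 5) = -4] LHS = 2·(…); ÷2 both sides. So div: ((4*x) - 1) - 5 = -2.
Step 2. [((4*x) - 1) - 5 = -2] the outer -5 inverts by adding 5 ⇒ sub: (4*x) - 1 = 3.
Step 3. [(4*x) - 1 = 3] 1 comes off first (add 1). So sub: 4*x = 4.
Step 4. [4*x = 4] divide by the outer 4. So div: x = 1.

Answer: x ∈ {1}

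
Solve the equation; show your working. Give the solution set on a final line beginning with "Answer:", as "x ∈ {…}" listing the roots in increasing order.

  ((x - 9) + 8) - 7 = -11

Step 1. [((x - 9) + 8) - 7 = -11] -7 is outermost — add 7 both sides. So sub: (x - 9) + 8 = -4.
Step 2. [(x - 9) + 8 = -4] peel the +8: subtract 8 from each side, so sub: x - 9 = -12.
Step 3. [x - 9 = -12] peel the -9: add 9 from each side. So sub: x = -3.

Answer: x ∈ {-3}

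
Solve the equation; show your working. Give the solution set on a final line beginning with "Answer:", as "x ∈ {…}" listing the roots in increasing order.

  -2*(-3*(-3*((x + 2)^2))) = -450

Step 1. [-2*(-3*(-3*((x + 2)^2))) = -450] divide by the outer -2 ⇒ div: -3*(-3*((x + 2)^2)) = 225.
Step 2. [-3*(-3*((x + 2)^2)) = 225] -3·(inner) — divide through by -3 ⇒ div: -3*((x + 2)^2) = -75.
Step 3. [-3*((x + 2)^2) = -75] -3·(inner) — divide through by -3, so div: (x + 2)^2 = 25.
Step 4. [(x + 2)^2 = 25] √ both sides: 25 ≥ 0 gives two branches, so sqrt: x + 2 = 5 or -5.
Step 5. [x + 2 = 5 or -5] 2 comes off first (subtract 2). So sub: x = 3 or -7.

Answer: x ∈ {-7, 3}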